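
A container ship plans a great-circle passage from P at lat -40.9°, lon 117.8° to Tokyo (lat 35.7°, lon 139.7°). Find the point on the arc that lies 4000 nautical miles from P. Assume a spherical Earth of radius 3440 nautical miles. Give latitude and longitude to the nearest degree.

From cos δ = sin φ₁ sin φ₂ + cos φ₁ cos φ₂ cos Δλ, the central angle is δ ≈ 1.382 rad (79.2°). The total great-circle distance is δ·R ≈ 1.382 × 3440 ≈ 4755 nmi, so the target fraction is f = 4000/4755 ≈ 0.841.
Interpolate at f ≈ 0.841 with slerp weights a = sin((1−f)δ)/sin δ ≈ 0.222, b = sin(fδ)/sin δ ≈ 0.934.
p = a·p₁ + b·p₂ ≈ (-0.657, 0.639, 0.400); φ = arcsin(p_z) ≈ 23.59°, λ = atan2(p_y, p_x) ≈ 135.79°.

≈ lat 24°, lon 136°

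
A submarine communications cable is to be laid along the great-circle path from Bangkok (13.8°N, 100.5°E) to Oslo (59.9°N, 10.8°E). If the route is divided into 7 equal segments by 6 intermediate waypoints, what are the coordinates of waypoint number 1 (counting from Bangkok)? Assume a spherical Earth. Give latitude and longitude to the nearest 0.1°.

Write both endpoints as unit vectors p₁, p₂ with components (cos φ cos λ, cos φ sin λ, sin φ).
The central angle between the endpoints is δ = arccos(p₁·p₂) ≈ 1.360 rad (77.9°).
Interpolate at f = 1/7 with slerp weights a = sin((1−f)δ)/sin δ ≈ 0.940, b = sin(fδ)/sin δ ≈ 0.197.
p = a·p₁ + b·p₂ ≈ (-0.069, 0.916, 0.395); φ = arcsin(p_z) ≈ 23.27°, λ = atan2(p_y, p_x) ≈ 94.31°.

≈ 23.3°N, 94.3°E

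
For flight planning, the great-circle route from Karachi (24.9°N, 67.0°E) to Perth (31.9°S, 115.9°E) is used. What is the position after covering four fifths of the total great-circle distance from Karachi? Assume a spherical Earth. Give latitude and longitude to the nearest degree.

Convert each endpoint to a unit vector on the sphere (x = cos φ cos λ, y = cos φ sin λ, z = sin φ).
The central angle between the endpoints is δ = arccos(p₁·p₂) ≈ 1.283 rad (73.5°).
Interpolate at f = 4/5 with slerp weights a = sin((1−f)δ)/sin δ ≈ 0.265, b = sin(fδ)/sin δ ≈ 0.892.
p = a·p₁ + b·p₂ ≈ (-0.237, 0.902, -0.360); φ = arcsin(p_z) ≈ -21.10°, λ = atan2(p_y, p_x) ≈ 104.72°.

≈ 21°S, 105°E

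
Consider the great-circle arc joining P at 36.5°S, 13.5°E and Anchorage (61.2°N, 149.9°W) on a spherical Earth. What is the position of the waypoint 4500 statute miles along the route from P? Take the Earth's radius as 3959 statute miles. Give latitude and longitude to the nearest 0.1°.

≈ 26.4°N, 4.5°W

Write both endpoints as unit vectors p₁, p₂ with components (cos φ cos λ, cos φ sin λ, sin φ).
The central angle between the endpoints is δ = arccos(p₁·p₂) ≈ 2.673 rad (153.2°). The total great-circle distance is δ·R ≈ 2.673 × 3959 ≈ 10584 mi, so the target fraction is f = 4500/10584 ≈ 0.425.
Interpolate at f ≈ 0.425 with slerp weights a = sin((1−f)δ)/sin δ ≈ 2.214, b = sin(fδ)/sin δ ≈ 2.010.
p = a·p₁ + b·p₂ ≈ (0.893, -0.070, 0.444); φ = arcsin(p_z) ≈ 26.38°, λ = atan2(p_y, p_x) ≈ -4.49°.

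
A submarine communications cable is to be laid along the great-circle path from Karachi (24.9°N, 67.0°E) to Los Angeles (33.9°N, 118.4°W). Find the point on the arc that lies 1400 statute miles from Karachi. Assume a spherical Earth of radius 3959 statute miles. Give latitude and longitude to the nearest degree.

The haversine formula gives a central angle δ ≈ 2.111 rad (121.0°) between the endpoints. The total great-circle distance is δ·R ≈ 2.111 × 3959 ≈ 8359 mi, so the target fraction is f = 1400/8359 ≈ 0.167.
Interpolate at f ≈ 0.167 with slerp weights a = sin((1−f)δ)/sin δ ≈ 1.146, b = sin(fδ)/sin δ ≈ 0.404.
p = a·p₁ + b·p₂ ≈ (0.247, 0.662, 0.708); φ = arcsin(p_z) ≈ 45.06°, λ = atan2(p_y, p_x) ≈ 69.56°.

≈ (45°N, 70°E)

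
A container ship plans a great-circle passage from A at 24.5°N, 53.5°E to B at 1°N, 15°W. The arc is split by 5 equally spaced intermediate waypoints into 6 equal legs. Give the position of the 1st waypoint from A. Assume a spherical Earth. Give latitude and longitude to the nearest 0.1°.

Convert each endpoint to a unit vector on the sphere (x = cos φ cos λ, y = cos φ sin λ, z = sin φ).
The central angle between the endpoints is δ = arccos(p₁·p₂) ≈ 1.223 rad (70.1°).
Interpolate at f = 1/6 with slerp weights a = sin((1−f)δ)/sin δ ≈ 0.906, b = sin(fδ)/sin δ ≈ 0.215.
p = a·p₁ + b·p₂ ≈ (0.698, 0.607, 0.379); φ = arcsin(p_z) ≈ 22.30°, λ = atan2(p_y, p_x) ≈ 41.00°.

≈ 22.3°N, 41.0°E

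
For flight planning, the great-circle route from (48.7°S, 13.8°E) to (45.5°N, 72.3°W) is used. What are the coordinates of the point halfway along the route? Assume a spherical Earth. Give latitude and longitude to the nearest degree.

≈ (2°S, 31°W)

From cos δ = sin φ₁ sin φ₂ + cos φ₁ cos φ₂ cos Δλ, the central angle is δ ≈ 2.099 rad (120.3°).
Interpolate at f = 1/2 with slerp weights a = sin((1−f)δ)/sin δ ≈ 1.004, b = sin(fδ)/sin δ ≈ 1.004.
p = a·p₁ + b·p₂ ≈ (0.858, -0.513, -0.038); φ = arcsin(p_z) ≈ -2.19°, λ = atan2(p_y, p_x) ≈ -30.86°.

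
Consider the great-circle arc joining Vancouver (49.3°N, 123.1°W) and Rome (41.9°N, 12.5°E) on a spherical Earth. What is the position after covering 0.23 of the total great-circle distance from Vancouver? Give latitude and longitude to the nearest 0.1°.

≈ 63.5°N, 100.9°W

From cos δ = sin φ₁ sin φ₂ + cos φ₁ cos φ₂ cos Δλ, the central angle is δ ≈ 1.411 rad (80.8°).
Interpolate at f = 0.23 with slerp weights a = sin((1−f)δ)/sin δ ≈ 0.896, b = sin(fδ)/sin δ ≈ 0.323.
p = a·p₁ + b·p₂ ≈ (-0.085, -0.438, 0.895); φ = arcsin(p_z) ≈ 63.53°, λ = atan2(p_y, p_x) ≈ -100.93°.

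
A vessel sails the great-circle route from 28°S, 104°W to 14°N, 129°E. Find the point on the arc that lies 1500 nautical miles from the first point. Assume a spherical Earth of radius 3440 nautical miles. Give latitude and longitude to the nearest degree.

Write both endpoints as unit vectors p₁, p₂ with components (cos φ cos λ, cos φ sin λ, sin φ).
The central angle between the endpoints is δ = arccos(p₁·p₂) ≈ 2.251 rad (129.0°). The total great-circle distance is δ·R ≈ 2.251 × 3440 ≈ 7744 nmi, so the target fraction is f = 1500/7744 ≈ 0.194.
Interpolate at f ≈ 0.194 with slerp weights a = sin((1−f)δ)/sin δ ≈ 1.248, b = sin(fδ)/sin δ ≈ 0.543.
p = a·p₁ + b·p₂ ≈ (-0.598, -0.660, -0.455); φ = arcsin(p_z) ≈ -27.04°, λ = atan2(p_y, p_x) ≈ -132.21°.

≈ 27°S, 132°W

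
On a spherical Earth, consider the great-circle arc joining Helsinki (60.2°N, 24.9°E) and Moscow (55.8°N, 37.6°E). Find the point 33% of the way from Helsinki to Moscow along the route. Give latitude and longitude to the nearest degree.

≈ 59°N, 29°E

Write both endpoints as unit vectors p₁, p₂ with components (cos φ cos λ, cos φ sin λ, sin φ).
The central angle between the endpoints is δ = arccos(p₁·p₂) ≈ 0.140 rad (8.0°).
Interpolate at f = 0.33 with slerp weights a = sin((1−f)δ)/sin δ ≈ 0.671, b = sin(fδ)/sin δ ≈ 0.331.
p = a·p₁ + b·p₂ ≈ (0.450, 0.254, 0.856); φ = arcsin(p_z) ≈ 58.89°, λ = atan2(p_y, p_x) ≈ 29.44°.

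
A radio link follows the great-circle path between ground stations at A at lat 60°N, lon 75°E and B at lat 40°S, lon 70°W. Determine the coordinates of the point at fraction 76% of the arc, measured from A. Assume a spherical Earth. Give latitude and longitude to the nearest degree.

Convert each endpoint to a unit vector on the sphere (x = cos φ cos λ, y = cos φ sin λ, z = sin φ).
The central angle between the endpoints is δ = arccos(p₁·p₂) ≈ 2.627 rad (150.5°).
Interpolate at f = 0.76 with slerp weights a = sin((1−f)δ)/sin δ ≈ 1.197, b = sin(fδ)/sin δ ≈ 1.850.
p = a·p₁ + b·p₂ ≈ (0.640, -0.753, -0.152); φ = arcsin(p_z) ≈ -8.75°, λ = atan2(p_y, p_x) ≈ -49.67°.

≈ lat 9°S, lon 50°W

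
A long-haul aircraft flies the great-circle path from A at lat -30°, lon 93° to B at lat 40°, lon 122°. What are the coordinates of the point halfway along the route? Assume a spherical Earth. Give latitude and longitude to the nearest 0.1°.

≈ lat 5.2°, lon 106.6°

From cos δ = sin φ₁ sin φ₂ + cos φ₁ cos φ₂ cos Δλ, the central angle is δ ≈ 1.309 rad (75.0°).
Interpolate at f = 1/2 with slerp weights a = sin((1−f)δ)/sin δ ≈ 0.630, b = sin(fδ)/sin δ ≈ 0.630.
p = a·p₁ + b·p₂ ≈ (-0.284, 0.954, 0.090); φ = arcsin(p_z) ≈ 5.16°, λ = atan2(p_y, p_x) ≈ 106.59°.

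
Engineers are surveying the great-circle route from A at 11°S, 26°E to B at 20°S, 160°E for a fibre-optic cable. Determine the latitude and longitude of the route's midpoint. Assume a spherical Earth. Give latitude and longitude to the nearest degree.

Convert each endpoint to a unit vector on the sphere (x = cos φ cos λ, y = cos φ sin λ, z = sin φ).
The central angle between the endpoints is δ = arccos(p₁·p₂) ≈ 2.184 rad (125.1°).
Interpolate at f = 1/2 with slerp weights a = sin((1−f)δ)/sin δ ≈ 1.085, b = sin(fδ)/sin δ ≈ 1.085.
p = a·p₁ + b·p₂ ≈ (-0.001, 0.816, -0.578); φ = arcsin(p_z) ≈ -35.33°, λ = atan2(p_y, p_x) ≈ 90.06°.

≈ 35°S, 90°E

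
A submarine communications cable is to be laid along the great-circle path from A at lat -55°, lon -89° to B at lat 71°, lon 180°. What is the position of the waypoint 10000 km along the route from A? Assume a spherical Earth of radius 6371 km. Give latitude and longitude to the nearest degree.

≈ lat 29°, lon -125°

Write both endpoints as unit vectors p₁, p₂ with components (cos φ cos λ, cos φ sin λ, sin φ).
The central angle between the endpoints is δ = arccos(p₁·p₂) ≈ 2.462 rad (141.1°). The total great-circle distance is δ·R ≈ 2.462 × 6371 ≈ 15685 km, so the target fraction is f = 10000/15685 ≈ 0.638.
Interpolate at f ≈ 0.638 with slerp weights a = sin((1−f)δ)/sin δ ≈ 1.239, b = sin(fδ)/sin δ ≈ 1.591.
p = a·p₁ + b·p₂ ≈ (-0.506, -0.710, 0.490); φ = arcsin(p_z) ≈ 29.32°, λ = atan2(p_y, p_x) ≈ -125.44°.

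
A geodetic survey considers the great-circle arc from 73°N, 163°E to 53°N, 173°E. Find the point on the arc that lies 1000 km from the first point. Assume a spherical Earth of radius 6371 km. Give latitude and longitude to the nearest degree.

Write both endpoints as unit vectors p₁, p₂ with components (cos φ cos λ, cos φ sin λ, sin φ).
The central angle between the endpoints is δ = arccos(p₁·p₂) ≈ 0.357 rad (20.4°). The total great-circle distance is δ·R ≈ 0.357 × 6371 ≈ 2273 km, so the target fraction is f = 1000/2273 ≈ 0.440.
Interpolate at f ≈ 0.440 with slerp weights a = sin((1−f)δ)/sin δ ≈ 0.568, b = sin(fδ)/sin δ ≈ 0.448.
p = a·p₁ + b·p₂ ≈ (-0.426, 0.081, 0.901); φ = arcsin(p_z) ≈ 64.28°, λ = atan2(p_y, p_x) ≈ 169.19°.

≈ 64°N, 169°E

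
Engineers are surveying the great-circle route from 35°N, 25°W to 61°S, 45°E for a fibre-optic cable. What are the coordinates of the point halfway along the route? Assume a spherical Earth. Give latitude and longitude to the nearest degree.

≈ 16°S, 0°E

Convert each endpoint to a unit vector on the sphere (x = cos φ cos λ, y = cos φ sin λ, z = sin φ).
The central angle between the endpoints is δ = arccos(p₁·p₂) ≈ 1.945 rad (111.5°).
Interpolate at f = 1/2 with slerp weights a = sin((1−f)δ)/sin δ ≈ 0.888, b = sin(fδ)/sin δ ≈ 0.888.
p = a·p₁ + b·p₂ ≈ (0.964, -0.003, -0.267); φ = arcsin(p_z) ≈ -15.50°, λ = atan2(p_y, p_x) ≈ -0.18°.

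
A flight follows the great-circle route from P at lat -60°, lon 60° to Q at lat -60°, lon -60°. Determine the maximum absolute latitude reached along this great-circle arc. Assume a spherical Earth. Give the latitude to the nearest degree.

The great circle lies in the plane with unit normal n̂ = (p₁ × p₂)/|p₁ × p₂|.
Here n̂_z ≈ -0.277; the vertex latitude is φ_max = arccos|n̂_z| ≈ 73.9°.
Check via Clairaut: cos φ_max = |cos φ₁| · sin C = cos(60.0°)·sin(146.3°) ≈ 0.277, again giving ≈ 73.9°.

≈ -74°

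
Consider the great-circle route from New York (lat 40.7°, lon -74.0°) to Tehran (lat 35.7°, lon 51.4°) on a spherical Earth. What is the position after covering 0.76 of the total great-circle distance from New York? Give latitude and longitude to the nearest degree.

≈ lat 51°, lon 31°

Write both endpoints as unit vectors p₁, p₂ with components (cos φ cos λ, cos φ sin λ, sin φ).
The central angle between the endpoints is δ = arccos(p₁·p₂) ≈ 1.547 rad (88.6°).
Interpolate at f = 0.76 with slerp weights a = sin((1−f)δ)/sin δ ≈ 0.363, b = sin(fδ)/sin δ ≈ 0.923.
p = a·p₁ + b·p₂ ≈ (0.544, 0.321, 0.775); φ = arcsin(p_z) ≈ 50.84°, λ = atan2(p_y, p_x) ≈ 30.60°.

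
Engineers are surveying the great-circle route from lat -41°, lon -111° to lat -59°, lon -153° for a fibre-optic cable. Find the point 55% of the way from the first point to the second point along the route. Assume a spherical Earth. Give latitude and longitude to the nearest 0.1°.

Write both endpoints as unit vectors p₁, p₂ with components (cos φ cos λ, cos φ sin λ, sin φ).
The central angle between the endpoints is δ = arccos(p₁·p₂) ≈ 0.552 rad (31.7°).
Interpolate at f = 0.55 with slerp weights a = sin((1−f)δ)/sin δ ≈ 0.469, b = sin(fδ)/sin δ ≈ 0.570.
p = a·p₁ + b·p₂ ≈ (-0.388, -0.464, -0.796); φ = arcsin(p_z) ≈ -52.78°, λ = atan2(p_y, p_x) ≈ -129.96°.

≈ lat -52.8°, lon -130.0°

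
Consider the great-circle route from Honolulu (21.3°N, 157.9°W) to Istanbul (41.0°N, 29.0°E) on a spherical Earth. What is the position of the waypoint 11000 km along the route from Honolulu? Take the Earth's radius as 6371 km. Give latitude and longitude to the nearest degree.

The haversine formula gives a central angle δ ≈ 2.049 rad (117.4°) between the endpoints. The total great-circle distance is δ·R ≈ 2.049 × 6371 ≈ 13051 km, so the target fraction is f = 11000/13051 ≈ 0.843.
Interpolate at f ≈ 0.843 with slerp weights a = sin((1−f)δ)/sin δ ≈ 0.356, b = sin(fδ)/sin δ ≈ 1.112.
p = a·p₁ + b·p₂ ≈ (0.427, 0.282, 0.859); φ = arcsin(p_z) ≈ 59.23°, λ = atan2(p_y, p_x) ≈ 33.47°.

≈ 59°N, 33°E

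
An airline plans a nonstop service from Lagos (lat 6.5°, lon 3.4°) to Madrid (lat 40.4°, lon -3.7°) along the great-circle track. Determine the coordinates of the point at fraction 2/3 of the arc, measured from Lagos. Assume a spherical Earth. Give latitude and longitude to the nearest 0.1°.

Write both endpoints as unit vectors p₁, p₂ with components (cos φ cos λ, cos φ sin λ, sin φ).
The central angle between the endpoints is δ = arccos(p₁·p₂) ≈ 0.602 rad (34.5°).
Interpolate at f = 2/3 with slerp weights a = sin((1−f)δ)/sin δ ≈ 0.352, b = sin(fδ)/sin δ ≈ 0.690.
p = a·p₁ + b·p₂ ≈ (0.873, -0.013, 0.487); φ = arcsin(p_z) ≈ 29.14°, λ = atan2(p_y, p_x) ≈ -0.86°.

≈ lat 29.1°, lon -0.9°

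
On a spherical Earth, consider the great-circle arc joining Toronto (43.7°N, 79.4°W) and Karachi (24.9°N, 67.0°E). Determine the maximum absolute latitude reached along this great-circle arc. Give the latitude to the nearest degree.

≈ 68°N

The great circle lies in the plane with unit normal n̂ = (p₁ × p₂)/|p₁ × p₂|.
Here n̂_z ≈ +0.375; the vertex latitude is φ_max = arccos|n̂_z| ≈ 68.0°.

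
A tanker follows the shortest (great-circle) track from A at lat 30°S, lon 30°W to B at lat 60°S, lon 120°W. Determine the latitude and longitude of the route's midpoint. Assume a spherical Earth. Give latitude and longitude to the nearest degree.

≈ lat 54°S, lon 60°W

Convert each endpoint to a unit vector on the sphere (x = cos φ cos λ, y = cos φ sin λ, z = sin φ).
The central angle between the endpoints is δ = arccos(p₁·p₂) ≈ 1.123 rad (64.3°).
Interpolate at f = 1/2 with slerp weights a = sin((1−f)δ)/sin δ ≈ 0.591, b = sin(fδ)/sin δ ≈ 0.591.
p = a·p₁ + b·p₂ ≈ (0.295, -0.512, -0.807); φ = arcsin(p_z) ≈ -53.79°, λ = atan2(p_y, p_x) ≈ -60.00°.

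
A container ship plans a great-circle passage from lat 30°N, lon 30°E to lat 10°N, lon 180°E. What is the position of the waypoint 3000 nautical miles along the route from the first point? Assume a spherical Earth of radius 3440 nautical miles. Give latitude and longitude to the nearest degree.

≈ lat 56°N, lon 92°E

Write both endpoints as unit vectors p₁, p₂ with components (cos φ cos λ, cos φ sin λ, sin φ).
The central angle between the endpoints is δ = arccos(p₁·p₂) ≈ 2.281 rad (130.7°). The total great-circle distance is δ·R ≈ 2.281 × 3440 ≈ 7846 nmi, so the target fraction is f = 3000/7846 ≈ 0.382.
Interpolate at f ≈ 0.382 with slerp weights a = sin((1−f)δ)/sin δ ≈ 1.301, b = sin(fδ)/sin δ ≈ 1.010.
p = a·p₁ + b·p₂ ≈ (-0.018, 0.563, 0.826); φ = arcsin(p_z) ≈ 55.68°, λ = atan2(p_y, p_x) ≈ 91.86°.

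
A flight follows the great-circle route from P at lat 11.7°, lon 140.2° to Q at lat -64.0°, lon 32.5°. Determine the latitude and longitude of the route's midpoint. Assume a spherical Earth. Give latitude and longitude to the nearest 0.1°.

The haversine formula gives a central angle δ ≈ 1.889 rad (108.2°) between the endpoints.
Interpolate at f = 1/2 with slerp weights a = sin((1−f)δ)/sin δ ≈ 0.853, b = sin(fδ)/sin δ ≈ 0.853.
p = a·p₁ + b·p₂ ≈ (-0.326, 0.736, -0.594); φ = arcsin(p_z) ≈ -36.42°, λ = atan2(p_y, p_x) ≈ 113.93°.

≈ lat -36.4°, lon 113.9°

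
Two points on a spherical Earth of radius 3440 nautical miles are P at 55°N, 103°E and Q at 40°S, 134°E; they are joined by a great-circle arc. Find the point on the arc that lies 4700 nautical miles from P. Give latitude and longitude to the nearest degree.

≈ 20°S, 128°E

Convert each endpoint to a unit vector on the sphere (x = cos φ cos λ, y = cos φ sin λ, z = sin φ).
The central angle between the endpoints is δ = arccos(p₁·p₂) ≈ 1.721 rad (98.6°). The total great-circle distance is δ·R ≈ 1.721 × 3440 ≈ 5921 nmi, so the target fraction is f = 4700/5921 ≈ 0.794.
Interpolate at f ≈ 0.794 with slerp weights a = sin((1−f)δ)/sin δ ≈ 0.352, b = sin(fδ)/sin δ ≈ 0.990.
p = a·p₁ + b·p₂ ≈ (-0.572, 0.742, -0.349); φ = arcsin(p_z) ≈ -20.40°, λ = atan2(p_y, p_x) ≈ 127.64°.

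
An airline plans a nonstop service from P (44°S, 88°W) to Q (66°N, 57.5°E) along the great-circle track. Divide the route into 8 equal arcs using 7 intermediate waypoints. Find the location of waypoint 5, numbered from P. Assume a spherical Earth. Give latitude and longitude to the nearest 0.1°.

≈ (43.2°N, 47.3°W)

Write both endpoints as unit vectors p₁, p₂ with components (cos φ cos λ, cos φ sin λ, sin φ).
The central angle between the endpoints is δ = arccos(p₁·p₂) ≈ 2.638 rad (151.1°).
Interpolate at f = 5/8 with slerp weights a = sin((1−f)δ)/sin δ ≈ 1.731, b = sin(fδ)/sin δ ≈ 2.065.
p = a·p₁ + b·p₂ ≈ (0.495, -0.536, 0.684); φ = arcsin(p_z) ≈ 43.18°, λ = atan2(p_y, p_x) ≈ -47.28°.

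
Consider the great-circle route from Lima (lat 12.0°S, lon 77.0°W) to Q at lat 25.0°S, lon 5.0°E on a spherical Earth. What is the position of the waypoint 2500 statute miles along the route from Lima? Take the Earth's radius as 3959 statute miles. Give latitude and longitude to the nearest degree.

≈ lat 23°S, lon 41°W

From cos δ = sin φ₁ sin φ₂ + cos φ₁ cos φ₂ cos Δλ, the central angle is δ ≈ 1.358 rad (77.8°). The total great-circle distance is δ·R ≈ 1.358 × 3959 ≈ 5376 mi, so the target fraction is f = 2500/5376 ≈ 0.465.
Interpolate at f ≈ 0.465 with slerp weights a = sin((1−f)δ)/sin δ ≈ 0.680, b = sin(fδ)/sin δ ≈ 0.604.
p = a·p₁ + b·p₂ ≈ (0.695, -0.600, -0.397); φ = arcsin(p_z) ≈ -23.36°, λ = atan2(p_y, p_x) ≈ -40.81°.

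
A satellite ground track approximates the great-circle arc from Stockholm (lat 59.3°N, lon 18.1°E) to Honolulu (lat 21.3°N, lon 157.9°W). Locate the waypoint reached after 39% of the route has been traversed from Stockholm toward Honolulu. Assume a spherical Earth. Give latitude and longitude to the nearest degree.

The haversine formula gives a central angle δ ≈ 1.734 rad (99.3°) between the endpoints.
Interpolate at f = 0.39 with slerp weights a = sin((1−f)δ)/sin δ ≈ 0.883, b = sin(fδ)/sin δ ≈ 0.634.
p = a·p₁ + b·p₂ ≈ (-0.119, -0.082, 0.989); φ = arcsin(p_z) ≈ 81.68°, λ = atan2(p_y, p_x) ≈ -145.35°.

≈ lat 82°N, lon 145°W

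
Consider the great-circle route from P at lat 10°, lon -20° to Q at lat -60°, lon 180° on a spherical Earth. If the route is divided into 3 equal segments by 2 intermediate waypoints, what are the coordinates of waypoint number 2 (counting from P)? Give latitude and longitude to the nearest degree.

The haversine formula gives a central angle δ ≈ 2.231 rad (127.8°) between the endpoints.
Interpolate at f = 2/3 with slerp weights a = sin((1−f)δ)/sin δ ≈ 0.857, b = sin(fδ)/sin δ ≈ 1.261.
p = a·p₁ + b·p₂ ≈ (0.162, -0.289, -0.944); φ = arcsin(p_z) ≈ -70.66°, λ = atan2(p_y, p_x) ≈ -60.65°.

≈ lat -71°, lon -61°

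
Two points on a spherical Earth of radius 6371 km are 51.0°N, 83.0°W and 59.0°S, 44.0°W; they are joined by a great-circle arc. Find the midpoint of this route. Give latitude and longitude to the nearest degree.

≈ 4°S, 66°W

Write both endpoints as unit vectors p₁, p₂ with components (cos φ cos λ, cos φ sin λ, sin φ).
The central angle between the endpoints is δ = arccos(p₁·p₂) ≈ 1.998 rad (114.5°).
Interpolate at f = 1/2 with slerp weights a = sin((1−f)δ)/sin δ ≈ 0.924, b = sin(fδ)/sin δ ≈ 0.924.
p = a·p₁ + b·p₂ ≈ (0.413, -0.908, -0.074); φ = arcsin(p_z) ≈ -4.24°, λ = atan2(p_y, p_x) ≈ -65.53°.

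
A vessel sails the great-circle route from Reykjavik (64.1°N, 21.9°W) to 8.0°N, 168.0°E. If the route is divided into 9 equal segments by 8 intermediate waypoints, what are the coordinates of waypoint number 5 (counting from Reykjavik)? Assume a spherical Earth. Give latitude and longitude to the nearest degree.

Convert each endpoint to a unit vector on the sphere (x = cos φ cos λ, y = cos φ sin λ, z = sin φ).
The central angle between the endpoints is δ = arccos(p₁·p₂) ≈ 1.876 rad (107.5°).
Interpolate at f = 5/9 with slerp weights a = sin((1−f)δ)/sin δ ≈ 0.777, b = sin(fδ)/sin δ ≈ 0.906.
p = a·p₁ + b·p₂ ≈ (-0.562, 0.060, 0.825); φ = arcsin(p_z) ≈ 55.55°, λ = atan2(p_y, p_x) ≈ 173.92°.

≈ 56°N, 174°E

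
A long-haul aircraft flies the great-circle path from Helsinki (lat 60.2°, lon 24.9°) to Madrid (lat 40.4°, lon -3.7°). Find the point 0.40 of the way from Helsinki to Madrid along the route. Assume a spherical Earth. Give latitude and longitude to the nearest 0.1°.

≈ lat 53.1°, lon 10.4°

Write both endpoints as unit vectors p₁, p₂ with components (cos φ cos λ, cos φ sin λ, sin φ).
The central angle between the endpoints is δ = arccos(p₁·p₂) ≈ 0.463 rad (26.5°).
Interpolate at f = 0.40 with slerp weights a = sin((1−f)δ)/sin δ ≈ 0.614, b = sin(fδ)/sin δ ≈ 0.412.
p = a·p₁ + b·p₂ ≈ (0.590, 0.108, 0.800); φ = arcsin(p_z) ≈ 53.13°, λ = atan2(p_y, p_x) ≈ 10.39°.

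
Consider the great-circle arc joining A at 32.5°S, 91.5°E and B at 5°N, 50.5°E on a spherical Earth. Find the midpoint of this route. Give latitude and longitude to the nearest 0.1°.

Convert each endpoint to a unit vector on the sphere (x = cos φ cos λ, y = cos φ sin λ, z = sin φ).
The central angle between the endpoints is δ = arccos(p₁·p₂) ≈ 0.943 rad (54.0°).
Interpolate at f = 1/2 with slerp weights a = sin((1−f)δ)/sin δ ≈ 0.561, b = sin(fδ)/sin δ ≈ 0.561.
p = a·p₁ + b·p₂ ≈ (0.343, 0.905, -0.253); φ = arcsin(p_z) ≈ -14.63°, λ = atan2(p_y, p_x) ≈ 69.22°.

≈ 14.6°S, 69.2°E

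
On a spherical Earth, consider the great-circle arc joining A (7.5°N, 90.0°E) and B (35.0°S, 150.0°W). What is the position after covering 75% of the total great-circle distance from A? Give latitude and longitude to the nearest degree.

≈ (35°S, 173°E)

Write both endpoints as unit vectors p₁, p₂ with components (cos φ cos λ, cos φ sin λ, sin φ).
The central angle between the endpoints is δ = arccos(p₁·p₂) ≈ 2.073 rad (118.7°).
Interpolate at f = 0.75 with slerp weights a = sin((1−f)δ)/sin δ ≈ 0.565, b = sin(fδ)/sin δ ≈ 1.140.
p = a·p₁ + b·p₂ ≈ (-0.809, 0.093, -0.580); φ = arcsin(p_z) ≈ -35.48°, λ = atan2(p_y, p_x) ≈ 173.45°.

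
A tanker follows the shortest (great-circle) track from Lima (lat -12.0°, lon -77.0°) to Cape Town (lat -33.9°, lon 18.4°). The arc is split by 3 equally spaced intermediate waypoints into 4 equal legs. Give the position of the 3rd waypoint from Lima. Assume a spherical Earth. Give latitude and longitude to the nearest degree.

≈ lat -36°, lon -8°

From cos δ = sin φ₁ sin φ₂ + cos φ₁ cos φ₂ cos Δλ, the central angle is δ ≈ 1.531 rad (87.7°).
Interpolate at f = 3/4 with slerp weights a = sin((1−f)δ)/sin δ ≈ 0.374, b = sin(fδ)/sin δ ≈ 0.913.
p = a·p₁ + b·p₂ ≈ (0.801, -0.117, -0.587); φ = arcsin(p_z) ≈ -35.93°, λ = atan2(p_y, p_x) ≈ -8.32°.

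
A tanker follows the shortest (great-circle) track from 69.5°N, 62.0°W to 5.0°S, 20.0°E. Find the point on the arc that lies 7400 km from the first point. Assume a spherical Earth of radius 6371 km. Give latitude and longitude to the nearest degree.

≈ 19°N, 11°E

The haversine formula gives a central angle δ ≈ 1.604 rad (91.9°) between the endpoints. The total great-circle distance is δ·R ≈ 1.604 × 6371 ≈ 10218 km, so the target fraction is f = 7400/10218 ≈ 0.724.
Interpolate at f ≈ 0.724 with slerp weights a = sin((1−f)δ)/sin δ ≈ 0.428, b = sin(fδ)/sin δ ≈ 0.918.
p = a·p₁ + b·p₂ ≈ (0.930, 0.180, 0.321); φ = arcsin(p_z) ≈ 18.74°, λ = atan2(p_y, p_x) ≈ 10.98°.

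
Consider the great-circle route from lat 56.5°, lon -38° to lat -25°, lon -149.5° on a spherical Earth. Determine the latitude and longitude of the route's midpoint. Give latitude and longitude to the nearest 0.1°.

From cos δ = sin φ₁ sin φ₂ + cos φ₁ cos φ₂ cos Δλ, the central angle is δ ≈ 2.136 rad (122.4°).
Interpolate at f = 1/2 with slerp weights a = sin((1−f)δ)/sin δ ≈ 1.038, b = sin(fδ)/sin δ ≈ 1.038.
p = a·p₁ + b·p₂ ≈ (-0.359, -0.830, 0.427); φ = arcsin(p_z) ≈ 25.27°, λ = atan2(p_y, p_x) ≈ -113.39°.

≈ lat 25.3°, lon -113.4°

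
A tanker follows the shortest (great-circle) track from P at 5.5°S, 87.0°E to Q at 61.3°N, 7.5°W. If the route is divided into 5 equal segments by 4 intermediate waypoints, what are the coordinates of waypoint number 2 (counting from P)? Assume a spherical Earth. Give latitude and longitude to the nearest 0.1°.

≈ 28.1°N, 67.0°E

Write both endpoints as unit vectors p₁, p₂ with components (cos φ cos λ, cos φ sin λ, sin φ).
The central angle between the endpoints is δ = arccos(p₁·p₂) ≈ 1.693 rad (97.0°).
Interpolate at f = 2/5 with slerp weights a = sin((1−f)δ)/sin δ ≈ 0.856, b = sin(fδ)/sin δ ≈ 0.631.
p = a·p₁ + b·p₂ ≈ (0.345, 0.811, 0.472); φ = arcsin(p_z) ≈ 28.14°, λ = atan2(p_y, p_x) ≈ 66.96°.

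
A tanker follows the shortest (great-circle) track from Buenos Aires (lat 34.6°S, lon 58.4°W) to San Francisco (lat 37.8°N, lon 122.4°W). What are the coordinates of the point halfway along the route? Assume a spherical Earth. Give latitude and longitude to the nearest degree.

From cos δ = sin φ₁ sin φ₂ + cos φ₁ cos φ₂ cos Δλ, the central angle is δ ≈ 1.634 rad (93.6°).
Interpolate at f = 1/2 with slerp weights a = sin((1−f)δ)/sin δ ≈ 0.730, b = sin(fδ)/sin δ ≈ 0.730.
p = a·p₁ + b·p₂ ≈ (0.006, -0.999, 0.033); φ = arcsin(p_z) ≈ 1.89°, λ = atan2(p_y, p_x) ≈ -89.67°.

≈ lat 2°N, lon 90°W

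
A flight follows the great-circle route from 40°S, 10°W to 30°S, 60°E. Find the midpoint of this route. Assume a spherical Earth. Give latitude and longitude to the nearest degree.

≈ 40°S, 27°E

Convert each endpoint to a unit vector on the sphere (x = cos φ cos λ, y = cos φ sin λ, z = sin φ).
The central angle between the endpoints is δ = arccos(p₁·p₂) ≈ 0.990 rad (56.7°).
Interpolate at f = 1/2 with slerp weights a = sin((1−f)δ)/sin δ ≈ 0.568, b = sin(fδ)/sin δ ≈ 0.568.
p = a·p₁ + b·p₂ ≈ (0.675, 0.351, -0.649); φ = arcsin(p_z) ≈ -40.50°, λ = atan2(p_y, p_x) ≈ 27.46°.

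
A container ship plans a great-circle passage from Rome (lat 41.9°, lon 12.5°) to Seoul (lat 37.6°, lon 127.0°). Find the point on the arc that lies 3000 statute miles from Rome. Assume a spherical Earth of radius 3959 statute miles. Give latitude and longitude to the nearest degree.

≈ lat 57°, lon 78°

From cos δ = sin φ₁ sin φ₂ + cos φ₁ cos φ₂ cos Δλ, the central angle is δ ≈ 1.407 rad (80.6°). The total great-circle distance is δ·R ≈ 1.407 × 3959 ≈ 5571 mi, so the target fraction is f = 3000/5571 ≈ 0.539.
Interpolate at f ≈ 0.539 with slerp weights a = sin((1−f)δ)/sin δ ≈ 0.613, b = sin(fδ)/sin δ ≈ 0.697.
p = a·p₁ + b·p₂ ≈ (0.113, 0.540, 0.834); φ = arcsin(p_z) ≈ 56.55°, λ = atan2(p_y, p_x) ≈ 78.15°.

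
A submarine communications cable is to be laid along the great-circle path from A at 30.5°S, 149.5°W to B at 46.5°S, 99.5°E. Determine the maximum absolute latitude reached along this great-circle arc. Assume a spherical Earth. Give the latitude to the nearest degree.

≈ 56°S

The great circle lies in the plane with unit normal n̂ = (p₁ × p₂)/|p₁ × p₂|.
Here n̂_z ≈ -0.561; the vertex latitude is φ_max = arccos|n̂_z| ≈ 55.9°.
Check via Clairaut: cos φ_max = |cos φ₁| · sin C = cos(30.5°)·sin(139.4°) ≈ 0.561, again giving ≈ 55.9°.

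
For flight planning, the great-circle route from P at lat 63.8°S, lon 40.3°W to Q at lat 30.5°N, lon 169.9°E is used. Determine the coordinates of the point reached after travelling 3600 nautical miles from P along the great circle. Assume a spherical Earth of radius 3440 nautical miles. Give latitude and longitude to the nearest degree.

From cos δ = sin φ₁ sin φ₂ + cos φ₁ cos φ₂ cos Δλ, the central angle is δ ≈ 2.472 rad (141.6°). The total great-circle distance is δ·R ≈ 2.472 × 3440 ≈ 8504 nmi, so the target fraction is f = 3600/8504 ≈ 0.423.
Interpolate at f ≈ 0.423 with slerp weights a = sin((1−f)δ)/sin δ ≈ 1.595, b = sin(fδ)/sin δ ≈ 1.395.
p = a·p₁ + b·p₂ ≈ (-0.646, -0.245, -0.723); φ = arcsin(p_z) ≈ -46.28°, λ = atan2(p_y, p_x) ≈ -159.28°.

≈ lat 46°S, lon 159°W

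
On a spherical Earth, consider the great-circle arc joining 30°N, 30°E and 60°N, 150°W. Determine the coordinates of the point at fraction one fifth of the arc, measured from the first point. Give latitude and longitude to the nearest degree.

≈ 48°N, 30°E

Convert each endpoint to a unit vector on the sphere (x = cos φ cos λ, y = cos φ sin λ, z = sin φ).
The central angle between the endpoints is δ = arccos(p₁·p₂) ≈ 1.571 rad (90.0°).
Interpolate at f = 1/5 with slerp weights a = sin((1−f)δ)/sin δ ≈ 0.951, b = sin(fδ)/sin δ ≈ 0.309.
p = a·p₁ + b·p₂ ≈ (0.579, 0.335, 0.743); φ = arcsin(p_z) ≈ 48.00°, λ = atan2(p_y, p_x) ≈ 30.00°.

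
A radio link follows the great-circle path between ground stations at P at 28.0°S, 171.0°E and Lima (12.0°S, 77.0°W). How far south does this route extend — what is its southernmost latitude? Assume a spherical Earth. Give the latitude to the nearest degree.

The great circle lies in the plane with unit normal n̂ = (p₁ × p₂)/|p₁ × p₂|.
Here n̂_z ≈ +0.822; the vertex latitude is φ_max = arccos|n̂_z| ≈ 34.7°.
Check via Clairaut: cos φ_max = |cos φ₁| · sin C = cos(28.0°)·sin(111.4°) ≈ 0.822, again giving ≈ 34.7°.

≈ 35°S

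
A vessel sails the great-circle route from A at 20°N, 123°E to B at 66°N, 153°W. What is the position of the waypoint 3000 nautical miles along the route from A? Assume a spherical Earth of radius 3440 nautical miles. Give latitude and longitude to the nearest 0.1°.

The haversine formula gives a central angle δ ≈ 1.211 rad (69.4°) between the endpoints. The total great-circle distance is δ·R ≈ 1.211 × 3440 ≈ 4165 nmi, so the target fraction is f = 3000/4165 ≈ 0.720.
Interpolate at f ≈ 0.720 with slerp weights a = sin((1−f)δ)/sin δ ≈ 0.355, b = sin(fδ)/sin δ ≈ 0.818.
p = a·p₁ + b·p₂ ≈ (-0.478, 0.129, 0.869); φ = arcsin(p_z) ≈ 60.32°, λ = atan2(p_y, p_x) ≈ 164.94°.

≈ 60.3°N, 164.9°E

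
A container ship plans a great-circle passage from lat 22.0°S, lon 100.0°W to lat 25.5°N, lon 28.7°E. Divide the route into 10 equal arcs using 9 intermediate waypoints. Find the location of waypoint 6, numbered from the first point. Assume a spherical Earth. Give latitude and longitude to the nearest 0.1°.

Convert each endpoint to a unit vector on the sphere (x = cos φ cos λ, y = cos φ sin λ, z = sin φ).
The central angle between the endpoints is δ = arccos(p₁·p₂) ≈ 2.325 rad (133.2°).
Interpolate at f = 6/10 with slerp weights a = sin((1−f)δ)/sin δ ≈ 1.100, b = sin(fδ)/sin δ ≈ 1.351.
p = a·p₁ + b·p₂ ≈ (0.892, -0.419, 0.170); φ = arcsin(p_z) ≈ 9.76°, λ = atan2(p_y, p_x) ≈ -25.13°.

≈ lat 9.8°N, lon 25.1°W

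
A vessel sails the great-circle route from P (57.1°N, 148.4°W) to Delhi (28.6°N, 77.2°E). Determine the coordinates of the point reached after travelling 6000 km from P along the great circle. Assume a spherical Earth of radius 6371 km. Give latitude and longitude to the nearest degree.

≈ (57°N, 99°E)

Write both endpoints as unit vectors p₁, p₂ with components (cos φ cos λ, cos φ sin λ, sin φ).
The central angle between the endpoints is δ = arccos(p₁·p₂) ≈ 1.502 rad (86.1°). The total great-circle distance is δ·R ≈ 1.502 × 6371 ≈ 9572 km, so the target fraction is f = 6000/9572 ≈ 0.627.
Interpolate at f ≈ 0.627 with slerp weights a = sin((1−f)δ)/sin δ ≈ 0.533, b = sin(fδ)/sin δ ≈ 0.810.
p = a·p₁ + b·p₂ ≈ (-0.089, 0.542, 0.836); φ = arcsin(p_z) ≈ 56.67°, λ = atan2(p_y, p_x) ≈ 99.32°.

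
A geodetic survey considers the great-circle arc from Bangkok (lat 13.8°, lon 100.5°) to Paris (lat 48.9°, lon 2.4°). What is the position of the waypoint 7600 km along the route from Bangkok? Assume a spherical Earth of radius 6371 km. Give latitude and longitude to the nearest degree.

Write both endpoints as unit vectors p₁, p₂ with components (cos φ cos λ, cos φ sin λ, sin φ).
The central angle between the endpoints is δ = arccos(p₁·p₂) ≈ 1.481 rad (84.8°). The total great-circle distance is δ·R ≈ 1.481 × 6371 ≈ 9435 km, so the target fraction is f = 7600/9435 ≈ 0.806.
Interpolate at f ≈ 0.806 with slerp weights a = sin((1−f)δ)/sin δ ≈ 0.285, b = sin(fδ)/sin δ ≈ 0.933.
p = a·p₁ + b·p₂ ≈ (0.562, 0.298, 0.771); φ = arcsin(p_z) ≈ 50.47°, λ = atan2(p_y, p_x) ≈ 27.91°.

≈ lat 50°, lon 28°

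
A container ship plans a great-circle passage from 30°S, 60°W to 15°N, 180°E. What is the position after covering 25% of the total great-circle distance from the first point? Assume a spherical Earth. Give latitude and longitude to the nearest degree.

Convert each endpoint to a unit vector on the sphere (x = cos φ cos λ, y = cos φ sin λ, z = sin φ).
The central angle between the endpoints is δ = arccos(p₁·p₂) ≈ 2.150 rad (123.2°).
Interpolate at f = 0.25 with slerp weights a = sin((1−f)δ)/sin δ ≈ 1.194, b = sin(fδ)/sin δ ≈ 0.612.
p = a·p₁ + b·p₂ ≈ (-0.074, -0.896, -0.439); φ = arcsin(p_z) ≈ -26.02°, λ = atan2(p_y, p_x) ≈ -94.73°.

≈ 26°S, 95°W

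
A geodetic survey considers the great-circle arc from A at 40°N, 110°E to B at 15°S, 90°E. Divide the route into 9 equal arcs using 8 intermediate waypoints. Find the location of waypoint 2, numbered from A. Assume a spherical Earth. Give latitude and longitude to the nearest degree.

≈ 28°N, 104°E

From cos δ = sin φ₁ sin φ₂ + cos φ₁ cos φ₂ cos Δλ, the central angle is δ ≈ 1.013 rad (58.1°).
Interpolate at f = 2/9 with slerp weights a = sin((1−f)δ)/sin δ ≈ 0.836, b = sin(fδ)/sin δ ≈ 0.263.
p = a·p₁ + b·p₂ ≈ (-0.219, 0.856, 0.469); φ = arcsin(p_z) ≈ 27.97°, λ = atan2(p_y, p_x) ≈ 104.35°.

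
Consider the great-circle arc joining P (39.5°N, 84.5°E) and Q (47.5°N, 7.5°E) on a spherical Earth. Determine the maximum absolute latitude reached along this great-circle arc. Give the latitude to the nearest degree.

The great circle lies in the plane with unit normal n̂ = (p₁ × p₂)/|p₁ × p₂|.
Here n̂_z ≈ -0.627; the vertex latitude is φ_max = arccos|n̂_z| ≈ 51.2°.
Check via Clairaut: cos φ_max = |cos φ₁| · sin C = cos(39.5°)·sin(54.3°) ≈ 0.627, again giving ≈ 51.2°.

≈ 51°N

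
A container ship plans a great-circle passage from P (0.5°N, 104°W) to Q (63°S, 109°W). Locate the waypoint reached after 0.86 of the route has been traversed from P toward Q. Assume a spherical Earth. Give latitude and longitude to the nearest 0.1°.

Write both endpoints as unit vectors p₁, p₂ with components (cos φ cos λ, cos φ sin λ, sin φ).
The central angle between the endpoints is δ = arccos(p₁·p₂) ≈ 1.110 rad (63.6°).
Interpolate at f = 0.86 with slerp weights a = sin((1−f)δ)/sin δ ≈ 0.173, b = sin(fδ)/sin δ ≈ 0.911.
p = a·p₁ + b·p₂ ≈ (-0.176, -0.559, -0.810); φ = arcsin(p_z) ≈ -54.13°, λ = atan2(p_y, p_x) ≈ -107.53°.

≈ (54.1°S, 107.5°W)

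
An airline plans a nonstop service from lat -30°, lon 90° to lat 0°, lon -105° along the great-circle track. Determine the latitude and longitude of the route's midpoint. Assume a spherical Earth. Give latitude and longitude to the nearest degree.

From cos δ = sin φ₁ sin φ₂ + cos φ₁ cos φ₂ cos Δλ, the central angle is δ ≈ 2.562 rad (146.8°).
Interpolate at f = 1/2 with slerp weights a = sin((1−f)δ)/sin δ ≈ 1.749, b = sin(fδ)/sin δ ≈ 1.749.
p = a·p₁ + b·p₂ ≈ (-0.453, -0.175, -0.874); φ = arcsin(p_z) ≈ -60.98°, λ = atan2(p_y, p_x) ≈ -158.89°.

≈ lat -61°, lon -159°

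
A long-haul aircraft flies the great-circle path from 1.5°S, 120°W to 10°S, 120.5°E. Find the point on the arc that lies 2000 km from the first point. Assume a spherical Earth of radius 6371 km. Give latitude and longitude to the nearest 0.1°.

≈ 5.2°S, 137.6°W

Convert each endpoint to a unit vector on the sphere (x = cos φ cos λ, y = cos φ sin λ, z = sin φ).
The central angle between the endpoints is δ = arccos(p₁·p₂) ≈ 2.072 rad (118.7°). The total great-circle distance is δ·R ≈ 2.072 × 6371 ≈ 13199 km, so the target fraction is f = 2000/13199 ≈ 0.152.
Interpolate at f ≈ 0.152 with slerp weights a = sin((1−f)δ)/sin δ ≈ 1.120, b = sin(fδ)/sin δ ≈ 0.352.
p = a·p₁ + b·p₂ ≈ (-0.736, -0.671, -0.090); φ = arcsin(p_z) ≈ -5.19°, λ = atan2(p_y, p_x) ≈ -137.64°.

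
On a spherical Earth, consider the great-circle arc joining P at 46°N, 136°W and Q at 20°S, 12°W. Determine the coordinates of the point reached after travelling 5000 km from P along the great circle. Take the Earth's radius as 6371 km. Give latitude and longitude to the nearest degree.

≈ 37°N, 76°W

From cos δ = sin φ₁ sin φ₂ + cos φ₁ cos φ₂ cos Δλ, the central angle is δ ≈ 2.228 rad (127.7°). The total great-circle distance is δ·R ≈ 2.228 × 6371 ≈ 14196 km, so the target fraction is f = 5000/14196 ≈ 0.352.
Interpolate at f ≈ 0.352 with slerp weights a = sin((1−f)δ)/sin δ ≈ 1.253, b = sin(fδ)/sin δ ≈ 0.893.
p = a·p₁ + b·p₂ ≈ (0.194, -0.779, 0.596); φ = arcsin(p_z) ≈ 36.59°, λ = atan2(p_y, p_x) ≈ -75.99°.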